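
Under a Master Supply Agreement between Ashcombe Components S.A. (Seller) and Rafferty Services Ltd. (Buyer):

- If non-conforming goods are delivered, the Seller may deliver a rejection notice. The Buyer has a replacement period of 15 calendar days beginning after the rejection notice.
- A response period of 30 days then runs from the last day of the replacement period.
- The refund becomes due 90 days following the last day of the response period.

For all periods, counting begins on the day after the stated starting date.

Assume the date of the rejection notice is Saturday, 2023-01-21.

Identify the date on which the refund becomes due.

2023-06-05

The last day of the replacement period: 2023-01-21 + 15 days = 2023-02-05.
The last day of the response period: 2023-02-05 + 30 days = 2023-03-07.
Adding 90 calendar days to 2023-03-07 gives 2023-06-05, which is the date on which the refund becomes due.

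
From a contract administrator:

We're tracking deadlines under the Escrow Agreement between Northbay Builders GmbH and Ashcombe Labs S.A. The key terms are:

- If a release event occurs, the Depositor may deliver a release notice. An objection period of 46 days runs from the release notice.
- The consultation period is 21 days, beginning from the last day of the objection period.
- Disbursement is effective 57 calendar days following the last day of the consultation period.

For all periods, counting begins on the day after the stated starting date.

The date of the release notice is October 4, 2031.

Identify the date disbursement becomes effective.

The last day of the objection period: 46 calendar days after October 4, 2031 is November 19, 2031.
The last day of the consultation period: November 19, 2031 + 21 days = December 10, 2031.
The date disbursement becomes effective: 57 calendar days after December 10, 2031 is February 5, 2032.

February 5, 2032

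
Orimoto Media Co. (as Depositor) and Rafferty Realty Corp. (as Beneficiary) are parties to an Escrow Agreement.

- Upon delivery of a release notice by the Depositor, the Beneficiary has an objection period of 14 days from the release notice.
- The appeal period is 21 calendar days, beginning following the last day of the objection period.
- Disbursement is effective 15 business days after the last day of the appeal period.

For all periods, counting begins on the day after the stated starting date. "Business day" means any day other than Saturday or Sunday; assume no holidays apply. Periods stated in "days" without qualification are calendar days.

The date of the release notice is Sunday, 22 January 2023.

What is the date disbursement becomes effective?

The last day of the objection period: 14 calendar days after 22 January 2023 is 5 February 2023.
The last day of the appeal period: 21 calendar days after 5 February 2023 is 26 February 2023.
From Sunday, 26 February 2023, 15 business days (Feb 27, Feb 28, Mar 1, Mar 2, …, Mar 15, Mar 16, Mar 17, skipping weekends) brings us to Friday, 17 March 2023, which is the date disbursement becomes effective.

17 March 2023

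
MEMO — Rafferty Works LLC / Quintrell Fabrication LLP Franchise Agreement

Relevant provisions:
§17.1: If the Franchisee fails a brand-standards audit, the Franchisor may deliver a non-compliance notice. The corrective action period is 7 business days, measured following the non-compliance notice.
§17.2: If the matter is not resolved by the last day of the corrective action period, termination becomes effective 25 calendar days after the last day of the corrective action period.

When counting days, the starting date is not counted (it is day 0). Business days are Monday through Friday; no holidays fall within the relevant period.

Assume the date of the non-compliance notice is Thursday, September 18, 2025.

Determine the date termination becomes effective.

The last day of the corrective action period: 7 business days after Thursday, September 18, 2025, skipping weekends — Sep 19, Sep 22, Sep 23, Sep 24, Sep 25, Sep 26, Sep 29 — lands on Monday, September 29, 2025.
The date termination becomes effective: September 29, 2025 + 25 days = October 24, 2025.

October 24, 2025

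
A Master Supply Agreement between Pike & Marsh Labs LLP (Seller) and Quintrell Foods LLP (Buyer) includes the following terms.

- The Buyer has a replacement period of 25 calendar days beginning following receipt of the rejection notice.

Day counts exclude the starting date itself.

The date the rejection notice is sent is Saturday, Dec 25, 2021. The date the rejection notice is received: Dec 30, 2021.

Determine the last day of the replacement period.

Jan 24, 2022

Adding 25 calendar days to Dec 30, 2021 gives Jan 24, 2022, which is the last day of the replacement period.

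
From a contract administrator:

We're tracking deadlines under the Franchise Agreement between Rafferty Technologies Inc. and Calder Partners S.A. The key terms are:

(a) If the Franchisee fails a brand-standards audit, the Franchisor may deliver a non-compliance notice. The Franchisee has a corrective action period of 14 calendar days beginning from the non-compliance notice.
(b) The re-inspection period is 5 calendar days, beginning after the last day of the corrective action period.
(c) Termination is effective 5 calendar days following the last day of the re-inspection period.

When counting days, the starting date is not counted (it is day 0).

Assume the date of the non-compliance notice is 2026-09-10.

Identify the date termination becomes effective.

Adding 14 calendar days to 2026-09-10 gives 2026-09-24, which is the last day of the corrective action period.
The last day of the re-inspection period: 2026-09-24 + 5 days = 2026-09-29.
The date termination becomes effective: 5 calendar days after 2026-09-29 is 2026-10-04.

2026-10-04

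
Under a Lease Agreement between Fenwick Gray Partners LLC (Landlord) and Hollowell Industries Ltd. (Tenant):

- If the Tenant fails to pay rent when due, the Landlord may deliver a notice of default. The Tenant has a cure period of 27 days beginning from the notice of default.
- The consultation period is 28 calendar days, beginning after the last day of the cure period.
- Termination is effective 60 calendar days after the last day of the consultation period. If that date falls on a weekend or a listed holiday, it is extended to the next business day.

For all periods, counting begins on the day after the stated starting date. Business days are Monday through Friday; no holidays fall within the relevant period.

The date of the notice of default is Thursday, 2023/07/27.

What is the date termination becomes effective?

2023/11/20

Adding 27 calendar days to 2023/07/27 gives 2023/08/23, which is the last day of the cure period.
Adding 28 calendar days to 2023/08/23 gives 2023/09/20, which is the last day of the consultation period.
The date termination becomes effective: 2023/09/20 + 60 days = 2023/11/19. That falls on a Sunday, so it rolls to the next business day, Monday, 2023/11/20.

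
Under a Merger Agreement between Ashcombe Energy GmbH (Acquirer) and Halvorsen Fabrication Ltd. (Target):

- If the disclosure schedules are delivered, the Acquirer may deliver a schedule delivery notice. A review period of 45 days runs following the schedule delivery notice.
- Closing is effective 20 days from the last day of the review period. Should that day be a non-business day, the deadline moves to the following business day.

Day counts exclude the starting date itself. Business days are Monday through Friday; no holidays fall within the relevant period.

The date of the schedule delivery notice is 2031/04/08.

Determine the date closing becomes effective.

The last day of the review period: 2031/04/08 + 45 days = 2031/05/23.
The date closing becomes effective: 2031/05/23 + 20 days = 2031/06/12. 2031/06/12 is a Thursday, so no roll-forward applies.

2031/06/12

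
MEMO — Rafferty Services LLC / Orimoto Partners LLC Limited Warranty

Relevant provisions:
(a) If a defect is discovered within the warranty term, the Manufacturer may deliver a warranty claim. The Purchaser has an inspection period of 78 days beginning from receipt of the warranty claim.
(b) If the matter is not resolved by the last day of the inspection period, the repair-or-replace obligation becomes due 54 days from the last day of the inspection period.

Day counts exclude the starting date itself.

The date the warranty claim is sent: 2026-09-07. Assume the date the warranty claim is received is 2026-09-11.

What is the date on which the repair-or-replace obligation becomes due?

2027-01-21

The last day of the inspection period: 2026-09-11 + 78 days = 2026-11-28.
Adding 54 calendar days to 2026-11-28 gives 2027-01-21, which is the date on which the repair-or-replace obligation becomes due.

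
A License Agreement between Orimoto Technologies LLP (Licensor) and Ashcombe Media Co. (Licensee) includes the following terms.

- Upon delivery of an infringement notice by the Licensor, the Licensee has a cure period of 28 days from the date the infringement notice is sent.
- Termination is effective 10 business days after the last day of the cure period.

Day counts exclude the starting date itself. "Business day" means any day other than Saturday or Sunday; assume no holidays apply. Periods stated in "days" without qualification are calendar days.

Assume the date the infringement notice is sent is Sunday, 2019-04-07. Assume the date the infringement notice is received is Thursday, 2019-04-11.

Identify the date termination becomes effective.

2019-05-17

The last day of the cure period: 28 calendar days after 2019-04-07 is 2019-05-05.
The date termination becomes effective: counting 10 business days from Sunday, 2019-05-05 (May 6, May 7, May 8, May 9, May 10, May 13, May 14, May 15, May 16, May 17, skipping weekends) reaches Friday, 2019-05-17.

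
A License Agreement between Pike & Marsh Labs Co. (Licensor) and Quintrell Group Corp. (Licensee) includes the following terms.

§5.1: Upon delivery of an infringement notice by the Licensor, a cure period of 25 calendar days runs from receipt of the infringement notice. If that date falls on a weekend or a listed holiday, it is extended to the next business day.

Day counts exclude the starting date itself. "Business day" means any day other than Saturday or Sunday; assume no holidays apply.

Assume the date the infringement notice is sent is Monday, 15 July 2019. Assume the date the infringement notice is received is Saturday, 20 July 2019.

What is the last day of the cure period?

14 August 2019

The last day of the cure period: 20 July 2019 + 25 days = 14 August 2019. 14 August 2019 is a Wednesday, so no roll-forward applies.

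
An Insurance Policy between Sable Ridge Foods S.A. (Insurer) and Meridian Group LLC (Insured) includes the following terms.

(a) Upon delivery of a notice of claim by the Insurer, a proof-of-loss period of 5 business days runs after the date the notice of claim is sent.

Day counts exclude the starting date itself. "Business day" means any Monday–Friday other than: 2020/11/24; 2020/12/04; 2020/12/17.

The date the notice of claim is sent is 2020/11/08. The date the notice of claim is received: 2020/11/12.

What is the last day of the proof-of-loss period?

The last day of the proof-of-loss period: counting 5 business days from Sunday, 2020/11/08 (Nov 9, Nov 10, Nov 11, Nov 12, Nov 13, skipping weekends) reaches Friday, 2020/11/13.

2020/11/13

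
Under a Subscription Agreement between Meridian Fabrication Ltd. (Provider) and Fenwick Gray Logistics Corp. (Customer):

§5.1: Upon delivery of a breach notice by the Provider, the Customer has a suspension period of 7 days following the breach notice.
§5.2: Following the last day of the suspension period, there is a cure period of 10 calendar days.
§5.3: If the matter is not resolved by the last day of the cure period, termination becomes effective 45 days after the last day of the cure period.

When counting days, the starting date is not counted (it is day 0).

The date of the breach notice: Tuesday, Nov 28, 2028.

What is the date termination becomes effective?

Adding 7 calendar days to Nov 28, 2028 gives Dec 5, 2028, which is the last day of the suspension period.
Adding 10 calendar days to Dec 5, 2028 gives Dec 15, 2028, which is the last day of the cure period.
The date termination becomes effective: 45 calendar days after Dec 15, 2028 is Jan 29, 2029.

Jan 29, 2029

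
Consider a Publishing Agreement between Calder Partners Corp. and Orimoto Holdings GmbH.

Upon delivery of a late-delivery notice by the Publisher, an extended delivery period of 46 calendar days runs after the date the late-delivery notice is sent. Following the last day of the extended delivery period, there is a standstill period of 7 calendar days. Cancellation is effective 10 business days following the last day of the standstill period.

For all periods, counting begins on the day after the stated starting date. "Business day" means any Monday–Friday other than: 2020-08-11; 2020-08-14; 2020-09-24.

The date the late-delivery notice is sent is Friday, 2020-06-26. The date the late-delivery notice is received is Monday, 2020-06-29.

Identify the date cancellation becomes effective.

2020-09-01

The last day of the extended delivery period: 2020-06-26 + 46 days = 2020-08-11.
Adding 7 calendar days to 2020-08-11 gives 2020-08-18, which is the last day of the standstill period.
From Tuesday, 2020-08-18, 10 business days (Aug 19, Aug 20, Aug 21, Aug 24, Aug 25, Aug 26, Aug 27, Aug 28, Aug 31, Sep 1, skipping weekends) brings us to Tuesday, 2020-09-01, which is the date cancellation becomes effective.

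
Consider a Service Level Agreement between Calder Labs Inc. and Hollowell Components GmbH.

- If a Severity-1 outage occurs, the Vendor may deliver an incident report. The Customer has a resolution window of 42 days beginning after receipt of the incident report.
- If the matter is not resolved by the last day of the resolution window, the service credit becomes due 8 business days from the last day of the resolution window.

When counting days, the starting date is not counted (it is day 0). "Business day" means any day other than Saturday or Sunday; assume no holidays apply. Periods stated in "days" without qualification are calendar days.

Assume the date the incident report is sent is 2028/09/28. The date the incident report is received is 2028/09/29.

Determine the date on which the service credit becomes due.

2028/11/22

Adding 42 calendar days to 2028/09/29 gives 2028/11/10, which is the last day of the resolution window.
The date on which the service credit becomes due: counting 8 business days from Friday, 2028/11/10 (Nov 13, Nov 14, Nov 15, Nov 16, Nov 17, Nov 20, Nov 21, Nov 22, skipping weekends) reaches Wednesday, 2028/11/22.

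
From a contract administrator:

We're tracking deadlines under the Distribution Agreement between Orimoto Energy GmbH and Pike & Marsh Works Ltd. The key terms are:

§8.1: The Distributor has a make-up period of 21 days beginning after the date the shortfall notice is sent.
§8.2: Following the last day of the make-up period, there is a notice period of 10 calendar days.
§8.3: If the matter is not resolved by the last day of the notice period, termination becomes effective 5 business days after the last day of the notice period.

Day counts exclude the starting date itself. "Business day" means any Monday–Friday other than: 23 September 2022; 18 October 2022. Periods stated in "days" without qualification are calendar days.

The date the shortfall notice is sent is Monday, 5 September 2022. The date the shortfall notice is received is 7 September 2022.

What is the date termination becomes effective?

Adding 21 calendar days to 5 September 2022 gives 26 September 2022, which is the last day of the make-up period.
The last day of the notice period: 26 September 2022 + 10 days = 6 October 2022.
The date termination becomes effective: counting 5 business days from Thursday, 6 October 2022 (Oct 7, Oct 10, Oct 11, Oct 12, Oct 13, skipping weekends) reaches Thursday, 13 October 2022.

13 October 2022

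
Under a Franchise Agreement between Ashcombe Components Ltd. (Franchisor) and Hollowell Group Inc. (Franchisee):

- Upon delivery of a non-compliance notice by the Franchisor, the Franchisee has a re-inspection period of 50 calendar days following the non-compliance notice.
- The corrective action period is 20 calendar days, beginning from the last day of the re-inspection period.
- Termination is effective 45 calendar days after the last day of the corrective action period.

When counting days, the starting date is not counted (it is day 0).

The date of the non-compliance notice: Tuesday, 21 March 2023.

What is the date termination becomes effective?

The last day of the re-inspection period: 50 calendar days after 21 March 2023 is 10 May 2023.
The last day of the corrective action period: 10 May 2023 + 20 days = 30 May 2023.
The date termination becomes effective: 45 calendar days after 30 May 2023 is 14 July 2023.

14 July 2023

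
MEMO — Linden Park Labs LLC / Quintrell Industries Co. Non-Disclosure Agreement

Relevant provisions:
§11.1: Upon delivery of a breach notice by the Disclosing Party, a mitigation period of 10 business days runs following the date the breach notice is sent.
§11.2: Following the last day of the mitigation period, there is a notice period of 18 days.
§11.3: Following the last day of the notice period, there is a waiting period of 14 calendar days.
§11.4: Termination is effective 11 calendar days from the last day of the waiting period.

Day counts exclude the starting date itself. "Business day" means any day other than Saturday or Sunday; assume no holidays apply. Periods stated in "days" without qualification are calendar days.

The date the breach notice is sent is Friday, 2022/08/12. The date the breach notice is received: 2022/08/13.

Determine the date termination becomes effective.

From Friday, 2022/08/12, 10 business days (Aug 15, Aug 16, Aug 17, Aug 18, Aug 19, Aug 22, Aug 23, Aug 24, Aug 25, Aug 26, skipping weekends) brings us to Friday, 2022/08/26, which is the last day of the mitigation period.
The last day of the notice period: 2022/08/26 + 18 days = 2022/09/13.
Adding 14 calendar days to 2022/09/13 gives 2022/09/27, which is the last day of the waiting period.
The date termination becomes effective: 2022/09/27 + 11 days = 2022/10/08.

2022/10/08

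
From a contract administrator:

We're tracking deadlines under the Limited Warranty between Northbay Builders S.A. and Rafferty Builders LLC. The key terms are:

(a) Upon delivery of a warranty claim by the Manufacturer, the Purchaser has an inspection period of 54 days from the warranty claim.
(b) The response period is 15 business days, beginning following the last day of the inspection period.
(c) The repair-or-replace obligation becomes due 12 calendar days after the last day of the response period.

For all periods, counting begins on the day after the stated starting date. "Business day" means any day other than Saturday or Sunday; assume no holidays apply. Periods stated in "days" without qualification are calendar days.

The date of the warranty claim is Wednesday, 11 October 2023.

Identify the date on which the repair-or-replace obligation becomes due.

The last day of the inspection period: 54 calendar days after 11 October 2023 is 4 December 2023.
The last day of the response period: 15 business days after Monday, 4 December 2023, skipping weekends — Dec 5, Dec 6, Dec 7, Dec 8, …, Dec 21, Dec 22, Dec 25 — lands on Monday, 25 December 2023.
The date on which the repair-or-replace obligation becomes due: 12 calendar days after 25 December 2023 is 6 January 2024.

6 January 2024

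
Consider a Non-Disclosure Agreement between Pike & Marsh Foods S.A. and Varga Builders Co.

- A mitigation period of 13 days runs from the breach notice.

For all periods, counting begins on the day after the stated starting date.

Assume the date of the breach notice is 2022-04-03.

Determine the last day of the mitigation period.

The last day of the mitigation period: 13 calendar days after 2022-04-03 is 2022-04-16.

2022-04-16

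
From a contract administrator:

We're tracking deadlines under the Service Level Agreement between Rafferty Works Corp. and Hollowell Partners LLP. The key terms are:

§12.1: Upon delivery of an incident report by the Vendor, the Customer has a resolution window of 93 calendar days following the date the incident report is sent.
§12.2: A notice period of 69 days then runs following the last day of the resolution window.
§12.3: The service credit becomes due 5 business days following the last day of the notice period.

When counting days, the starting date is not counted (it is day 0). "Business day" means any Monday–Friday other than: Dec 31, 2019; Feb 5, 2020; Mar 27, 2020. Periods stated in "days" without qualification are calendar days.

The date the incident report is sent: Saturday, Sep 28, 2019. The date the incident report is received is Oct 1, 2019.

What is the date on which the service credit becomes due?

Mar 13, 2020

The last day of the resolution window: Sep 28, 2019 + 93 days = Dec 30, 2019.
The last day of the notice period: 69 calendar days after Dec 30, 2019 is Mar 8, 2020.
The date on which the service credit becomes due: 5 business days after Sunday, Mar 8, 2020, skipping weekends — Mar 9, Mar 10, Mar 11, Mar 12, Mar 13 — lands on Friday, Mar 13, 2020.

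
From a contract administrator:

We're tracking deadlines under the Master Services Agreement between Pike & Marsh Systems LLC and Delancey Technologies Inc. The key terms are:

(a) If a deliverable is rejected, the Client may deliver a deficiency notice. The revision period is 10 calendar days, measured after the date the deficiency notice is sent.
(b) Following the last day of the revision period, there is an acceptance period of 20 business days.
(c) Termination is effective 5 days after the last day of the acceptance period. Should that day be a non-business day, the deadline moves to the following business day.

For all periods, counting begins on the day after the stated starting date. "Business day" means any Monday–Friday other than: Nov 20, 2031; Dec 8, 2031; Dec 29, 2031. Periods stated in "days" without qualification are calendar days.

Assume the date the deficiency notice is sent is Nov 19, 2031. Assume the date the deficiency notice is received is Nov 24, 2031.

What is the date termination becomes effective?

The last day of the revision period: Nov 19, 2031 + 10 days = Nov 29, 2031.
The last day of the acceptance period: counting 20 business days from Saturday, Nov 29, 2031 (Dec 1, Dec 2, Dec 3, Dec 4, …, Dec 25, Dec 26, Dec 30, skipping weekends and the listed holidays on Dec 8, Dec 29) reaches Tuesday, Dec 30, 2031.
The date termination becomes effective: Dec 30, 2031 + 5 days = Jan 4, 2032. That falls on a Sunday, so it rolls to the next business day, Monday, Jan 5, 2032.

Jan 5, 2032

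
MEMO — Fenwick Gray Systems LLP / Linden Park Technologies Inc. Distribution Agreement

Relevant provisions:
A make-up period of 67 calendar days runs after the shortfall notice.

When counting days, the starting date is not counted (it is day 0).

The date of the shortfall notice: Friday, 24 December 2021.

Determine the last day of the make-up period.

Adding 67 calendar days to 24 December 2021 gives 1 March 2022, which is the last day of the make-up period.

1 March 2022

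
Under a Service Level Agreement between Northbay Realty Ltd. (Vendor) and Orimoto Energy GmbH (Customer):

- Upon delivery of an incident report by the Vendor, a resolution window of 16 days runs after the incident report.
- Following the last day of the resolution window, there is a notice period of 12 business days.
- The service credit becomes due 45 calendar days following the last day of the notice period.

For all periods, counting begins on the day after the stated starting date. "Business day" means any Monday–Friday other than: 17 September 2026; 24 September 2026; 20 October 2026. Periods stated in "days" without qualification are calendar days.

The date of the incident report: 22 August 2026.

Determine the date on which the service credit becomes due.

Adding 16 calendar days to 22 August 2026 gives 7 September 2026, which is the last day of the resolution window.
The last day of the notice period: 12 business days after Monday, 7 September 2026, skipping weekends and the listed holidays on Sep 17, Sep 24 — Sep 8, Sep 9, Sep 10, Sep 11, …, Sep 22, Sep 23, Sep 25 — lands on Friday, 25 September 2026.
The date on which the service credit becomes due: 25 September 2026 + 45 days = 9 November 2026.

9 November 2026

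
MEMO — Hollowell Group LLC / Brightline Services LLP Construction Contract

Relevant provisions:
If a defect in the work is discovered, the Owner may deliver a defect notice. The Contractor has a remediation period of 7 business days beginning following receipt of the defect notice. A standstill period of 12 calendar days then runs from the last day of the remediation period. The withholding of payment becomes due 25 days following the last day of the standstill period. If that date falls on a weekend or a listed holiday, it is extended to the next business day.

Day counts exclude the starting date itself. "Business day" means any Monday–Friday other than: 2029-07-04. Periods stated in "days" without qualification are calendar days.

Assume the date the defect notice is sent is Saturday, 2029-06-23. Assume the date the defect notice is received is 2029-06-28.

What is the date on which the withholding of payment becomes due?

The last day of the remediation period: 7 business days after Thursday, 2029-06-28, skipping weekends and the listed holiday on Jul 4 — Jun 29, Jul 2, Jul 3, Jul 5, Jul 6, Jul 9, Jul 10 — lands on Tuesday, 2029-07-10.
Adding 12 calendar days to 2029-07-10 gives 2029-07-22, which is the last day of the standstill period.
Adding 25 calendar days to 2029-07-22 gives 2029-08-16, which is the date on which the withholding of payment becomes due. 2029-08-16 is a Thursday and is not a listed holiday, so no roll-forward applies.

2029-08-16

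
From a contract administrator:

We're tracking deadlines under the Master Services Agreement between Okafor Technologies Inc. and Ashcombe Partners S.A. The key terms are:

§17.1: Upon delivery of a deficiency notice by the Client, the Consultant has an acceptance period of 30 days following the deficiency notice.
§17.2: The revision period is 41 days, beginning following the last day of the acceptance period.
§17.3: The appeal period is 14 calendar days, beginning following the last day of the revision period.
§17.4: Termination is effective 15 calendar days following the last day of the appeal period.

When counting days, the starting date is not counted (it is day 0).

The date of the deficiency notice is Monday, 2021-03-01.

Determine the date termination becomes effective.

The last day of the acceptance period: 30 calendar days after 2021-03-01 is 2021-03-31.
The last day of the revision period: 41 calendar days after 2021-03-31 is 2021-05-11.
Adding 14 calendar days to 2021-05-11 gives 2021-05-25, which is the last day of the appeal period.
Adding 15 calendar days to 2021-05-25 gives 2021-06-09, which is the date termination becomes effective.

2021-06-09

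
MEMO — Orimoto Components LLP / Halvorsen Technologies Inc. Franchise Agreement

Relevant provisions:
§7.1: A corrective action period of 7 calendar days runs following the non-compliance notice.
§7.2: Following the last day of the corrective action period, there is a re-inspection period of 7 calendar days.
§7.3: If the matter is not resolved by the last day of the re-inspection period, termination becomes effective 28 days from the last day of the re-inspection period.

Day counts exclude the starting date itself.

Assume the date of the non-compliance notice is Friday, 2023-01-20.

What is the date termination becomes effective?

2023-03-03

Adding 7 calendar days to 2023-01-20 gives 2023-01-27, which is the last day of the corrective action period.
Adding 7 calendar days to 2023-01-27 gives 2023-02-03, which is the last day of the re-inspection period.
Adding 28 calendar days to 2023-02-03 gives 2023-03-03, which is the date termination becomes effective.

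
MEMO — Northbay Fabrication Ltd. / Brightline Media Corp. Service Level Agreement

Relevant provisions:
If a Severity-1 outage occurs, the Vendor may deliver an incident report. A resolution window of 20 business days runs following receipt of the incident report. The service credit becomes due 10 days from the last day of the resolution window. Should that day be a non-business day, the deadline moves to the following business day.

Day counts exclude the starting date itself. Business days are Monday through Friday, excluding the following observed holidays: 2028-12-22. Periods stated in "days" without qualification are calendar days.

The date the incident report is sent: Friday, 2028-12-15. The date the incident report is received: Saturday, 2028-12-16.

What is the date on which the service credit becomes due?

2029-01-25

The last day of the resolution window: 20 business days after Saturday, 2028-12-16, skipping weekends and the listed holiday on Dec 22 — Dec 18, Dec 19, Dec 20, Dec 21, …, Jan 11, Jan 12, Jan 15 — lands on Monday, 2029-01-15.
The date on which the service credit becomes due: 10 calendar days after 2029-01-15 is 2029-01-25. 2029-01-25 is a Thursday and is not a listed holiday, so no roll-forward applies.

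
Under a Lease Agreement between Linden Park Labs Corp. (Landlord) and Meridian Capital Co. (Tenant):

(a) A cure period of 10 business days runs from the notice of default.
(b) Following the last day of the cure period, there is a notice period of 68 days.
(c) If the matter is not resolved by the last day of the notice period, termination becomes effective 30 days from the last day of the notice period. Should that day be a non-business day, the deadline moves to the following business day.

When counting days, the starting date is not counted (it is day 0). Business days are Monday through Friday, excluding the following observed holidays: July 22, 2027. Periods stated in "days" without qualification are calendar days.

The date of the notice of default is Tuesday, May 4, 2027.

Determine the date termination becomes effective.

August 24, 2027

The last day of the cure period: counting 10 business days from Tuesday, May 4, 2027 (May 5, May 6, May 7, May 10, May 11, May 12, May 13, May 14, May 17, May 18, skipping weekends) reaches Tuesday, May 18, 2027.
Adding 68 calendar days to May 18, 2027 gives July 25, 2027, which is the last day of the notice period.
The date termination becomes effective: July 25, 2027 + 30 days = August 24, 2027. August 24, 2027 is a Tuesday and is not a listed holiday, so no roll-forward applies.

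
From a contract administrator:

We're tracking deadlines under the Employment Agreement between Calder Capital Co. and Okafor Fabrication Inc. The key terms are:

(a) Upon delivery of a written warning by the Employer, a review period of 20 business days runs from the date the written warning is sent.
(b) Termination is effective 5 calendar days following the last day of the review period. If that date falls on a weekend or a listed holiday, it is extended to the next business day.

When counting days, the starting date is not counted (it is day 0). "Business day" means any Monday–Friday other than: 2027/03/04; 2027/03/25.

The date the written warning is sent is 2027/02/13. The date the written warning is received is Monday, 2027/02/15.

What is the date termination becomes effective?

The last day of the review period: 20 business days after Saturday, 2027/02/13, skipping weekends and the listed holiday on Mar 4 — Feb 15, Feb 16, Feb 17, Feb 18, …, Mar 11, Mar 12, Mar 15 — lands on Monday, 2027/03/15.
The date termination becomes effective: 2027/03/15 + 5 days = 2027/03/20. That falls on a Saturday, so it rolls to the next business day, Monday, 2027/03/22.

2027/03/22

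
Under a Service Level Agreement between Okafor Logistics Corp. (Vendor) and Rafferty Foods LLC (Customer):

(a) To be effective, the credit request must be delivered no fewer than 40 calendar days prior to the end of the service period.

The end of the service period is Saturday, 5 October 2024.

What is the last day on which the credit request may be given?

Counting back 40 calendar days from 5 October 2024 gives 26 August 2024.

26 August 2024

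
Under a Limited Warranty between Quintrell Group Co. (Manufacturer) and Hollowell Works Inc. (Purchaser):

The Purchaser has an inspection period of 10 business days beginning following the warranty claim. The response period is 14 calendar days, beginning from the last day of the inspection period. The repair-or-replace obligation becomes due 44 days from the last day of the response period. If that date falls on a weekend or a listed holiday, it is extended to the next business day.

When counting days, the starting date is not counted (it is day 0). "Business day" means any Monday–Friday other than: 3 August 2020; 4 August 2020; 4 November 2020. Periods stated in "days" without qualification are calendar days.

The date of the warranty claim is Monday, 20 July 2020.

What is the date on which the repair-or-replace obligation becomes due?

The last day of the inspection period: counting 10 business days from Monday, 20 July 2020 (Jul 21, Jul 22, Jul 23, Jul 24, Jul 27, Jul 28, Jul 29, Jul 30, Jul 31, Aug 5, skipping weekends and the listed holidays on Aug 3, Aug 4) reaches Wednesday, 5 August 2020.
The last day of the response period: 5 August 2020 + 14 days = 19 August 2020.
Adding 44 calendar days to 19 August 2020 gives 2 October 2020, which is the date on which the repair-or-replace obligation becomes due. 2 October 2020 is a Friday and is not a listed holiday, so no roll-forward applies.

2 October 2020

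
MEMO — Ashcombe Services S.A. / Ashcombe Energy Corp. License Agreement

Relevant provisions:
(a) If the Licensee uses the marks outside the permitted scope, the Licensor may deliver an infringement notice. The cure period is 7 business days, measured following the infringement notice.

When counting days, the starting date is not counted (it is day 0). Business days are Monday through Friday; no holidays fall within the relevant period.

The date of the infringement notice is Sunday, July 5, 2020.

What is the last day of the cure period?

July 14, 2020

The last day of the cure period: counting 7 business days from Sunday, July 5, 2020 (Jul 6, Jul 7, Jul 8, Jul 9, Jul 10, Jul 13, Jul 14, skipping weekends) reaches Tuesday, July 14, 2020.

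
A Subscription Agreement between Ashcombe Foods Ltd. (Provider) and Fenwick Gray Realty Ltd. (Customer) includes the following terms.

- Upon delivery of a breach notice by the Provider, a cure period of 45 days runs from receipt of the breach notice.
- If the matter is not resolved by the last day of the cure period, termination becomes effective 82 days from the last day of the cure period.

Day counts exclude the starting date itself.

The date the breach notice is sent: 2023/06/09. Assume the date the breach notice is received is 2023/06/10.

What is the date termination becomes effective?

2023/10/15

The last day of the cure period: 45 calendar days after 2023/06/10 is 2023/07/25.
The date termination becomes effective: 82 calendar days after 2023/07/25 is 2023/10/15.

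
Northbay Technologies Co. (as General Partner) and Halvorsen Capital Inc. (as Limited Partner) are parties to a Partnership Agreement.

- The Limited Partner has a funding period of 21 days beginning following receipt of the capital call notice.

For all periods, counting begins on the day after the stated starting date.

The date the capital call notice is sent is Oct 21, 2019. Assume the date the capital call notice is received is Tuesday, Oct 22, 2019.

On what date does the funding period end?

Nov 12, 2019

Adding 21 calendar days to Oct 22, 2019 gives Nov 12, 2019, which is the last day of the funding period.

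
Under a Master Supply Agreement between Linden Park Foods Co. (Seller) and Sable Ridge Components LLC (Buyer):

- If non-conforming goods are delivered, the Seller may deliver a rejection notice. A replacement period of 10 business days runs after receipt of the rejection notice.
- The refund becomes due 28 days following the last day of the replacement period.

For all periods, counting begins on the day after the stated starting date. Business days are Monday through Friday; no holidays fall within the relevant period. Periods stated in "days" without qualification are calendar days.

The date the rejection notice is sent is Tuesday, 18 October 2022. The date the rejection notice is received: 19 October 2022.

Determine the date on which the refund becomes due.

From Wednesday, 19 October 2022, 10 business days (Oct 20, Oct 21, Oct 24, Oct 25, Oct 26, Oct 27, Oct 28, Oct 31, Nov 1, Nov 2, skipping weekends) brings us to Wednesday, 2 November 2022, which is the last day of the replacement period.
The date on which the refund becomes due: 2 November 2022 + 28 days = 30 November 2022.

30 November 2022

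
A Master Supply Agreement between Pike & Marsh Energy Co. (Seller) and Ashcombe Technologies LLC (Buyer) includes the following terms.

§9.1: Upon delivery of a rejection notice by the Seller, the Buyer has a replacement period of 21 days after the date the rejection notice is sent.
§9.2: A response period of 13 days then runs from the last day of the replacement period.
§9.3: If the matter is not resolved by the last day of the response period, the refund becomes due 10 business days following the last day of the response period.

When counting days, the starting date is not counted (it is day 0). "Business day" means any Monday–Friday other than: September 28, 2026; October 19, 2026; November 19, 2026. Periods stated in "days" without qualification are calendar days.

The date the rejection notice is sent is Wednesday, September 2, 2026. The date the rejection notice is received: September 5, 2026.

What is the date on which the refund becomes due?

The last day of the replacement period: September 2, 2026 + 21 days = September 23, 2026.
Adding 13 calendar days to September 23, 2026 gives October 6, 2026, which is the last day of the response period.
From Tuesday, October 6, 2026, 10 business days (Oct 7, Oct 8, Oct 9, Oct 12, Oct 13, Oct 14, Oct 15, Oct 16, Oct 20, Oct 21, skipping weekends and the listed holiday on Oct 19) brings us to Wednesday, October 21, 2026, which is the date on which the refund becomes due.

October 21, 2026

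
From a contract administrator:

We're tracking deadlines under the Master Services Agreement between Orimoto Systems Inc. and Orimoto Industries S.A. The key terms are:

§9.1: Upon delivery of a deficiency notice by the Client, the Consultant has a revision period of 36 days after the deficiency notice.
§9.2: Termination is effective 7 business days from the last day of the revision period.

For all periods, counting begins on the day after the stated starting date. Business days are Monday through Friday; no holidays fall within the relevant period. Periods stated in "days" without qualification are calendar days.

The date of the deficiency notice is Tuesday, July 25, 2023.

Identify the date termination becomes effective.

The last day of the revision period: 36 calendar days after July 25, 2023 is August 30, 2023.
From Wednesday, August 30, 2023, 7 business days (Aug 31, Sep 1, Sep 4, Sep 5, Sep 6, Sep 7, Sep 8, skipping weekends) brings us to Friday, September 8, 2023, which is the date termination becomes effective.

September 8, 2023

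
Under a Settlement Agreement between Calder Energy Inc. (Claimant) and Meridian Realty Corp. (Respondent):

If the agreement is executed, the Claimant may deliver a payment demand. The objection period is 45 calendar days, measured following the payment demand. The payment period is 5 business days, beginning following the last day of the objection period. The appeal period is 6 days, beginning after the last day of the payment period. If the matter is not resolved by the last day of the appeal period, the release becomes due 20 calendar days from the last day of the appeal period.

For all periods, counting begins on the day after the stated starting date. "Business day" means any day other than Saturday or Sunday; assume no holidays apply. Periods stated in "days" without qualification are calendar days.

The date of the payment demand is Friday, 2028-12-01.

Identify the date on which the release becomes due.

Adding 45 calendar days to 2028-12-01 gives 2029-01-15, which is the last day of the objection period.
From Monday, 2029-01-15, 5 business days (Jan 16, Jan 17, Jan 18, Jan 19, Jan 22, skipping weekends) brings us to Monday, 2029-01-22, which is the last day of the payment period.
The last day of the appeal period: 2029-01-22 + 6 days = 2029-01-28.
The date on which the release becomes due: 20 calendar days after 2029-01-28 is 2029-02-17.

2029-02-17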